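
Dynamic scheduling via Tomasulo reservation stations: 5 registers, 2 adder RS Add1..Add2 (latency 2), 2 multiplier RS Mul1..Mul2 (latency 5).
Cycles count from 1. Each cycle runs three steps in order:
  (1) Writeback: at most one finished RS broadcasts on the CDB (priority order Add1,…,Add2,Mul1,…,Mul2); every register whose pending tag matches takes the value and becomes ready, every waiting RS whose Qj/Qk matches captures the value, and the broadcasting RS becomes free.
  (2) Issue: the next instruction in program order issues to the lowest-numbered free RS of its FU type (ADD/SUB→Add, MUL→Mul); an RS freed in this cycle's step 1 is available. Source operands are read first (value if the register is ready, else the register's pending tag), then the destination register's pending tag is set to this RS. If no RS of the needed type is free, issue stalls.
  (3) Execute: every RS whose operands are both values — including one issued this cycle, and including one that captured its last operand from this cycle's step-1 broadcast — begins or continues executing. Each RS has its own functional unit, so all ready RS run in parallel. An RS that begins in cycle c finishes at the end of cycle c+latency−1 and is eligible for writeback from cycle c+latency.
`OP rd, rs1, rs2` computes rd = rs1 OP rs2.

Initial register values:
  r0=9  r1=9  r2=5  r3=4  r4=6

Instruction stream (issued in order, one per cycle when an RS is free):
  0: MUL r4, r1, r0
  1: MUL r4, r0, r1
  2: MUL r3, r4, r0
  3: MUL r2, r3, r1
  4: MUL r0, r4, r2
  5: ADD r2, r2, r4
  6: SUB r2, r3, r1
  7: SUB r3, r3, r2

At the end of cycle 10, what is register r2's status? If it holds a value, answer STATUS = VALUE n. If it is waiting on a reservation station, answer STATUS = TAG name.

STATUS = TAG Mul2

c1: issue MUL r4<-Mul1 | r0:9,r1:9,r2:5,r3:4,r4:Mul1
c2: issue MUL r4<-Mul2 | r0:9,r1:9,r2:5,r3:4,r4:Mul2
c3: stall | r0:9,r1:9,r2:5,r3:4,r4:Mul2
c4: stall | r0:9,r1:9,r2:5,r3:4,r4:Mul2
c5: stall | r0:9,r1:9,r2:5,r3:4,r4:Mul2
c6: CDB Mul1=81; issue MUL r3<-Mul1 | r0:9,r1:9,r2:5,r3:Mul1,r4:Mul2
c7: CDB Mul2=81; issue MUL r2<-Mul2 | r0:9,r1:9,r2:Mul2,r3:Mul1,r4:81
c8: stall | r0:9,r1:9,r2:Mul2,r3:Mul1,r4:81
c9: stall | r0:9,r1:9,r2:Mul2,r3:Mul1,r4:81
c10: stall | r0:9,r1:9,r2:Mul2,r3:Mul1,r4:81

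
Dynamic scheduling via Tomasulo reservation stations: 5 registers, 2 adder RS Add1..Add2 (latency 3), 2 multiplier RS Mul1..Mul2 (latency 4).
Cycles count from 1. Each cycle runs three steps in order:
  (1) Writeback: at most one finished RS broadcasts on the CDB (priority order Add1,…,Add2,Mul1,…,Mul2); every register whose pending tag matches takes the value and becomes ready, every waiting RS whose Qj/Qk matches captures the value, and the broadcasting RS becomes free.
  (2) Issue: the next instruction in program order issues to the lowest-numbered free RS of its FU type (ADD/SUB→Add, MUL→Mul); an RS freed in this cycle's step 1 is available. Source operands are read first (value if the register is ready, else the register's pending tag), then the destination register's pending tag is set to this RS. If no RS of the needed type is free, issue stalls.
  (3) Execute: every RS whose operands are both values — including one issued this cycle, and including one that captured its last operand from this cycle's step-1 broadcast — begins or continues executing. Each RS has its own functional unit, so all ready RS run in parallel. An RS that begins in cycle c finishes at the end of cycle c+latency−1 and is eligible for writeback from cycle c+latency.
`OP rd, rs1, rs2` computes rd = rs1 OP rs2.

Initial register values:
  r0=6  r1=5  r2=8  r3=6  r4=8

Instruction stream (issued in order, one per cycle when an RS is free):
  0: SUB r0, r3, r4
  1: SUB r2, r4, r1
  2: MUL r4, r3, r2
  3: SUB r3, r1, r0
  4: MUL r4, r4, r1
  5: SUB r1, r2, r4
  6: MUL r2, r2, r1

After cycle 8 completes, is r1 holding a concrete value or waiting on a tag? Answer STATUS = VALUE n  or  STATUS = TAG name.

STATUS = TAG Add2

cycle 1: issue SUB r0<-Add1 // r0:Add1,r1:5,r2:8,r3:6,r4:8
cycle 2: issue SUB r2<-Add2 // r0:Add1,r1:5,r2:Add2,r3:6,r4:8
cycle 3: issue MUL r4<-Mul1 // r0:Add1,r1:5,r2:Add2,r3:6,r4:Mul1
cycle 4: CDB Add1=-2; issue SUB r3<-Add1 // r0:-2,r1:5,r2:Add2,r3:Add1,r4:Mul1
cycle 5: CDB Add2=3; issue MUL r4<-Mul2 // r0:-2,r1:5,r2:3,r3:Add1,r4:Mul2
cycle 6: issue SUB r1<-Add2 // r0:-2,r1:Add2,r2:3,r3:Add1,r4:Mul2
cycle 7: CDB Add1=7; stall // r0:-2,r1:Add2,r2:3,r3:7,r4:Mul2
cycle 8: stall // r0:-2,r1:Add2,r2:3,r3:7,r4:Mul2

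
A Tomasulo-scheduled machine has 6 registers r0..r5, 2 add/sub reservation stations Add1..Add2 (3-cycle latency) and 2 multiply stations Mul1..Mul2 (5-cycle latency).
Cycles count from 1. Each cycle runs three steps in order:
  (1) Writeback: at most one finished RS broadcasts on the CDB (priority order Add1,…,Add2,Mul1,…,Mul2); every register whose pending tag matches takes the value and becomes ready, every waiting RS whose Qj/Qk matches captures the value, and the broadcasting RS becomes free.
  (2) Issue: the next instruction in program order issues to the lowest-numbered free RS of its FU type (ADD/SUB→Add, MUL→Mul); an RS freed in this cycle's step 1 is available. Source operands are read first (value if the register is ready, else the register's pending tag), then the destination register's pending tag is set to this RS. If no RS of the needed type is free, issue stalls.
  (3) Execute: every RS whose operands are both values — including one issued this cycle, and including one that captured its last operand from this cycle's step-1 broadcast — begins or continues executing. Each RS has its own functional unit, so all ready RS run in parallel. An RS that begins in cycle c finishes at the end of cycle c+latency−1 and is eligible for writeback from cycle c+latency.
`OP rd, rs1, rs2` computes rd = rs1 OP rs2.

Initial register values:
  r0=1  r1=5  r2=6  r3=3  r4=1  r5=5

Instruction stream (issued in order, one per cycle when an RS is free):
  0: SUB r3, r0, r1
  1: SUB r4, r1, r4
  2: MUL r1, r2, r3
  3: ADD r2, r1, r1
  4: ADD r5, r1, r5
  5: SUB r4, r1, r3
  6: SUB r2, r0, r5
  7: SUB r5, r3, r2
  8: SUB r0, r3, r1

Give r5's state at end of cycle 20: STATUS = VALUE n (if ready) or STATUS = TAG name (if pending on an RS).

cycle 1: issue SUB r3<-Add1 // r0:1,r1:5,r2:6,r3:Add1,r4:1,r5:5
cycle 2: issue SUB r4<-Add2 // r0:1,r1:5,r2:6,r3:Add1,r4:Add2,r5:5
cycle 3: issue MUL r1<-Mul1 // r0:1,r1:Mul1,r2:6,r3:Add1,r4:Add2,r5:5
cycle 4: CDB Add1=-4; issue ADD r2<-Add1 // r0:1,r1:Mul1,r2:Add1,r3:-4,r4:Add2,r5:5
cycle 5: CDB Add2=4; issue ADD r5<-Add2 // r0:1,r1:Mul1,r2:Add1,r3:-4,r4:4,r5:Add2
cycle 6: stall // r0:1,r1:Mul1,r2:Add1,r3:-4,r4:4,r5:Add2
cycle 7: stall // r0:1,r1:Mul1,r2:Add1,r3:-4,r4:4,r5:Add2
cycle 8: stall // r0:1,r1:Mul1,r2:Add1,r3:-4,r4:4,r5:Add2
cycle 9: CDB Mul1=-24; stall // r0:1,r1:-24,r2:Add1,r3:-4,r4:4,r5:Add2
cycle 10: stall // r0:1,r1:-24,r2:Add1,r3:-4,r4:4,r5:Add2
cycle 11: stall // r0:1,r1:-24,r2:Add1,r3:-4,r4:4,r5:Add2
cycle 12: CDB Add1=-48; issue SUB r4<-Add1 // r0:1,r1:-24,r2:-48,r3:-4,r4:Add1,r5:Add2
cycle 13: CDB Add2=-19; issue SUB r2<-Add2 // r0:1,r1:-24,r2:Add2,r3:-4,r4:Add1,r5:-19
cycle 14: stall // r0:1,r1:-24,r2:Add2,r3:-4,r4:Add1,r5:-19
cycle 15: CDB Add1=-20; issue SUB r5<-Add1 // r0:1,r1:-24,r2:Add2,r3:-4,r4:-20,r5:Add1
cycle 16: CDB Add2=20; issue SUB r0<-Add2 // r0:Add2,r1:-24,r2:20,r3:-4,r4:-20,r5:Add1
cycle 17: - // r0:Add2,r1:-24,r2:20,r3:-4,r4:-20,r5:Add1
cycle 18: - // r0:Add2,r1:-24,r2:20,r3:-4,r4:-20,r5:Add1
cycle 19: CDB Add1=-24 // r0:Add2,r1:-24,r2:20,r3:-4,r4:-20,r5:-24
cycle 20: CDB Add2=20 // r0:20,r1:-24,r2:20,r3:-4,r4:-20,r5:-24

STATUS = VALUE -24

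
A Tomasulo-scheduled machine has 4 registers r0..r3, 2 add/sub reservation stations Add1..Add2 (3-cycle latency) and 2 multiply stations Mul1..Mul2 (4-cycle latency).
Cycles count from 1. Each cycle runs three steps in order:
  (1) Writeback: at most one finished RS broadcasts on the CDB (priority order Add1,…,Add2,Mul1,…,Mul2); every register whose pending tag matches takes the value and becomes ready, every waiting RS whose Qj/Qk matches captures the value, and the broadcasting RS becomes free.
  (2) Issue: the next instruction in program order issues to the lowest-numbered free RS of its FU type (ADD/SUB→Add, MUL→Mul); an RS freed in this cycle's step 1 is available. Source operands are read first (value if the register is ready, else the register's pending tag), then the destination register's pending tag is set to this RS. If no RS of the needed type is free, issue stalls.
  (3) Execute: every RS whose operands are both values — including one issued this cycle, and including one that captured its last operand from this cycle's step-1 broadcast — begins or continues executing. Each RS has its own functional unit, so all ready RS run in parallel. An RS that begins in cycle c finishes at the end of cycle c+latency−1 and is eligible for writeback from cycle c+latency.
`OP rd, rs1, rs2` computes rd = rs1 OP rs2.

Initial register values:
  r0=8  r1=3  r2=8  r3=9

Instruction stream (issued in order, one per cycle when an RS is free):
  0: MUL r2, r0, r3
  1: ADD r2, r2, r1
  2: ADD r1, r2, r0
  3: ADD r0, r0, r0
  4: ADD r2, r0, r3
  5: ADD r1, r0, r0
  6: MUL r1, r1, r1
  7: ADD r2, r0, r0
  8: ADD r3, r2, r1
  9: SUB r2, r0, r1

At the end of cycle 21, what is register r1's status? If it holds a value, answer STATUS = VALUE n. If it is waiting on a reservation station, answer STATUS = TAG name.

cycle 1: issue MUL r2<-Mul1 // r0:8,r1:3,r2:Mul1,r3:9
cycle 2: issue ADD r2<-Add1 // r0:8,r1:3,r2:Add1,r3:9
cycle 3: issue ADD r1<-Add2 // r0:8,r1:Add2,r2:Add1,r3:9
cycle 4: stall // r0:8,r1:Add2,r2:Add1,r3:9
cycle 5: CDB Mul1=72; stall // r0:8,r1:Add2,r2:Add1,r3:9
cycle 6: stall // r0:8,r1:Add2,r2:Add1,r3:9
cycle 7: stall // r0:8,r1:Add2,r2:Add1,r3:9
cycle 8: CDB Add1=75; issue ADD r0<-Add1 // r0:Add1,r1:Add2,r2:75,r3:9
cycle 9: stall // r0:Add1,r1:Add2,r2:75,r3:9
cycle 10: stall // r0:Add1,r1:Add2,r2:75,r3:9
cycle 11: CDB Add1=16; issue ADD r2<-Add1 // r0:16,r1:Add2,r2:Add1,r3:9
cycle 12: CDB Add2=83; issue ADD r1<-Add2 // r0:16,r1:Add2,r2:Add1,r3:9
cycle 13: issue MUL r1<-Mul1 // r0:16,r1:Mul1,r2:Add1,r3:9
cycle 14: CDB Add1=25; issue ADD r2<-Add1 // r0:16,r1:Mul1,r2:Add1,r3:9
cycle 15: CDB Add2=32; issue ADD r3<-Add2 // r0:16,r1:Mul1,r2:Add1,r3:Add2
cycle 16: stall // r0:16,r1:Mul1,r2:Add1,r3:Add2
cycle 17: CDB Add1=32; issue SUB r2<-Add1 // r0:16,r1:Mul1,r2:Add1,r3:Add2
cycle 18: - // r0:16,r1:Mul1,r2:Add1,r3:Add2
cycle 19: CDB Mul1=1024 // r0:16,r1:1024,r2:Add1,r3:Add2
cycle 20: - // r0:16,r1:1024,r2:Add1,r3:Add2
cycle 21: - // r0:16,r1:1024,r2:Add1,r3:Add2

STATUS = VALUE 1024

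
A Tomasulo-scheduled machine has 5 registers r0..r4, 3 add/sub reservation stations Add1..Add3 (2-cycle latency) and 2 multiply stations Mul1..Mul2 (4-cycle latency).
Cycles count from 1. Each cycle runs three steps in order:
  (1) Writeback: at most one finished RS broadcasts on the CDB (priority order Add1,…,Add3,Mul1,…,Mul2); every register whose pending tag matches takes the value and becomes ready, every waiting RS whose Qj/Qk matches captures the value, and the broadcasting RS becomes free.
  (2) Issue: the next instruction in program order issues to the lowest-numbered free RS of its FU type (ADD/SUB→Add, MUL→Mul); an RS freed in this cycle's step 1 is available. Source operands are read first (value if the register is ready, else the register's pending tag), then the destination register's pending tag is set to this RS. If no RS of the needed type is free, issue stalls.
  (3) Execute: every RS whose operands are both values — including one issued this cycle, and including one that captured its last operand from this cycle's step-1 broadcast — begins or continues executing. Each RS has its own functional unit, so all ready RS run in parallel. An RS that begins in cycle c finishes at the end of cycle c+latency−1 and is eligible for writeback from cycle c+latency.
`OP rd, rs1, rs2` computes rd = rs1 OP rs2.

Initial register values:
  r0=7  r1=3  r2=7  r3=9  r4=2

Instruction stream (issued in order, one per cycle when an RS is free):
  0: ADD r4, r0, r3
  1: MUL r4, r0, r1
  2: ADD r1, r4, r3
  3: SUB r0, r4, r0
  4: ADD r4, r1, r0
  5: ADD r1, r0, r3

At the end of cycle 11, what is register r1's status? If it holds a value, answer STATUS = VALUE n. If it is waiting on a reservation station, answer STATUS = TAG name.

  c1: issue ADD r4<-Add1  regs: r0:7,r1:3,r2:7,r3:9,r4:Add1
  c2: issue MUL r4<-Mul1  regs: r0:7,r1:3,r2:7,r3:9,r4:Mul1
  c3: CDB Add1=16; issue ADD r1<-Add1  regs: r0:7,r1:Add1,r2:7,r3:9,r4:Mul1
  c4: issue SUB r0<-Add2  regs: r0:Add2,r1:Add1,r2:7,r3:9,r4:Mul1
  c5: issue ADD r4<-Add3  regs: r0:Add2,r1:Add1,r2:7,r3:9,r4:Add3
  c6: CDB Mul1=21; stall  regs: r0:Add2,r1:Add1,r2:7,r3:9,r4:Add3
  c7: stall  regs: r0:Add2,r1:Add1,r2:7,r3:9,r4:Add3
  c8: CDB Add1=30; issue ADD r1<-Add1  regs: r0:Add2,r1:Add1,r2:7,r3:9,r4:Add3
  c9: CDB Add2=14  regs: r0:14,r1:Add1,r2:7,r3:9,r4:Add3
  c10: -  regs: r0:14,r1:Add1,r2:7,r3:9,r4:Add3
  c11: CDB Add1=23  regs: r0:14,r1:23,r2:7,r3:9,r4:Add3

STATUS = VALUE 23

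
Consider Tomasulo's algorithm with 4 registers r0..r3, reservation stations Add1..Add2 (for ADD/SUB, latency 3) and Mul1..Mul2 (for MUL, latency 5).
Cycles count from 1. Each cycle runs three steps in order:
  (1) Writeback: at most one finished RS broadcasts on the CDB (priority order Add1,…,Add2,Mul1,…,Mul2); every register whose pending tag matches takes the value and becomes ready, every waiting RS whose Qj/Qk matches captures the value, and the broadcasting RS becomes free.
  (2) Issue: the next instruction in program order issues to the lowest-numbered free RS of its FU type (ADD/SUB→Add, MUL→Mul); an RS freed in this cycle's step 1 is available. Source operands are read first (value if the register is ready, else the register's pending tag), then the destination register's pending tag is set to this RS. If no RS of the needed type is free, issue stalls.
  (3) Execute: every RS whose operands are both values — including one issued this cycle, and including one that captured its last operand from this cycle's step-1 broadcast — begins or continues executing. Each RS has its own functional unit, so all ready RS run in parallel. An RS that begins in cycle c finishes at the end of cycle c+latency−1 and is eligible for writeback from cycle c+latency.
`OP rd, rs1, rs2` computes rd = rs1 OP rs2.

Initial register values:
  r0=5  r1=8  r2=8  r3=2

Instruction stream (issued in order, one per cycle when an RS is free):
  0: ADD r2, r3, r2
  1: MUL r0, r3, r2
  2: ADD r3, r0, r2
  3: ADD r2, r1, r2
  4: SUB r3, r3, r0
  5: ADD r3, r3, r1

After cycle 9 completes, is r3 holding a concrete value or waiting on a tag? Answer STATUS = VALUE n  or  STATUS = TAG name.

STATUS = TAG Add1

cycle 1: issue ADD r2<-Add1 // r0:5,r1:8,r2:Add1,r3:2
cycle 2: issue MUL r0<-Mul1 // r0:Mul1,r1:8,r2:Add1,r3:2
cycle 3: issue ADD r3<-Add2 // r0:Mul1,r1:8,r2:Add1,r3:Add2
cycle 4: CDB Add1=10; issue ADD r2<-Add1 // r0:Mul1,r1:8,r2:Add1,r3:Add2
cycle 5: stall // r0:Mul1,r1:8,r2:Add1,r3:Add2
cycle 6: stall // r0:Mul1,r1:8,r2:Add1,r3:Add2
cycle 7: CDB Add1=18; issue SUB r3<-Add1 // r0:Mul1,r1:8,r2:18,r3:Add1
cycle 8: stall // r0:Mul1,r1:8,r2:18,r3:Add1
cycle 9: CDB Mul1=20; stall // r0:20,r1:8,r2:18,r3:Add1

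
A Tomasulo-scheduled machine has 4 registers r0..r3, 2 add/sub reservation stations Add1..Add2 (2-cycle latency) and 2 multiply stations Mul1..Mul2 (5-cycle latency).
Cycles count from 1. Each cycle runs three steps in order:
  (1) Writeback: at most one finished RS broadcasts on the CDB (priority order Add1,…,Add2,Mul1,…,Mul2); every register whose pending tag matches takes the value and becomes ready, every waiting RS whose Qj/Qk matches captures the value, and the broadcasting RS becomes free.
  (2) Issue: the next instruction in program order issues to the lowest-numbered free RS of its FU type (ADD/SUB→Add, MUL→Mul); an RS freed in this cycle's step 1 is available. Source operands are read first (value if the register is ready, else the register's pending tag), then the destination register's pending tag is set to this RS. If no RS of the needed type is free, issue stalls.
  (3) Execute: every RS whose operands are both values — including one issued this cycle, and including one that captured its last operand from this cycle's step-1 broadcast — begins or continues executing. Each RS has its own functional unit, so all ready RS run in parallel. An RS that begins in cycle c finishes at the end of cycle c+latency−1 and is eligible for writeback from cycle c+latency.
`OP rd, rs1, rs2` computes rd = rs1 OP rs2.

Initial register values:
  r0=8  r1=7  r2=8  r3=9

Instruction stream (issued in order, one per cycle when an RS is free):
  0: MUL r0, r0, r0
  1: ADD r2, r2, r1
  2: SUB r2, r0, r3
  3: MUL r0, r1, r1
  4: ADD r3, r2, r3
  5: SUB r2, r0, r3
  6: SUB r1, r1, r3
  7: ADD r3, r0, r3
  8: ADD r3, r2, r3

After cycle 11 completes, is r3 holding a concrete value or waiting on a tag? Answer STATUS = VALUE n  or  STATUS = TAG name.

cycle 1: issue MUL r0<-Mul1 // r0:Mul1,r1:7,r2:8,r3:9
cycle 2: issue ADD r2<-Add1 // r0:Mul1,r1:7,r2:Add1,r3:9
cycle 3: issue SUB r2<-Add2 // r0:Mul1,r1:7,r2:Add2,r3:9
cycle 4: CDB Add1=15; issue MUL r0<-Mul2 // r0:Mul2,r1:7,r2:Add2,r3:9
cycle 5: issue ADD r3<-Add1 // r0:Mul2,r1:7,r2:Add2,r3:Add1
cycle 6: CDB Mul1=64; stall // r0:Mul2,r1:7,r2:Add2,r3:Add1
cycle 7: stall // r0:Mul2,r1:7,r2:Add2,r3:Add1
cycle 8: CDB Add2=55; issue SUB r2<-Add2 // r0:Mul2,r1:7,r2:Add2,r3:Add1
cycle 9: CDB Mul2=49; stall // r0:49,r1:7,r2:Add2,r3:Add1
cycle 10: CDB Add1=64; issue SUB r1<-Add1 // r0:49,r1:Add1,r2:Add2,r3:64
cycle 11: stall // r0:49,r1:Add1,r2:Add2,r3:64

STATUS = VALUE 64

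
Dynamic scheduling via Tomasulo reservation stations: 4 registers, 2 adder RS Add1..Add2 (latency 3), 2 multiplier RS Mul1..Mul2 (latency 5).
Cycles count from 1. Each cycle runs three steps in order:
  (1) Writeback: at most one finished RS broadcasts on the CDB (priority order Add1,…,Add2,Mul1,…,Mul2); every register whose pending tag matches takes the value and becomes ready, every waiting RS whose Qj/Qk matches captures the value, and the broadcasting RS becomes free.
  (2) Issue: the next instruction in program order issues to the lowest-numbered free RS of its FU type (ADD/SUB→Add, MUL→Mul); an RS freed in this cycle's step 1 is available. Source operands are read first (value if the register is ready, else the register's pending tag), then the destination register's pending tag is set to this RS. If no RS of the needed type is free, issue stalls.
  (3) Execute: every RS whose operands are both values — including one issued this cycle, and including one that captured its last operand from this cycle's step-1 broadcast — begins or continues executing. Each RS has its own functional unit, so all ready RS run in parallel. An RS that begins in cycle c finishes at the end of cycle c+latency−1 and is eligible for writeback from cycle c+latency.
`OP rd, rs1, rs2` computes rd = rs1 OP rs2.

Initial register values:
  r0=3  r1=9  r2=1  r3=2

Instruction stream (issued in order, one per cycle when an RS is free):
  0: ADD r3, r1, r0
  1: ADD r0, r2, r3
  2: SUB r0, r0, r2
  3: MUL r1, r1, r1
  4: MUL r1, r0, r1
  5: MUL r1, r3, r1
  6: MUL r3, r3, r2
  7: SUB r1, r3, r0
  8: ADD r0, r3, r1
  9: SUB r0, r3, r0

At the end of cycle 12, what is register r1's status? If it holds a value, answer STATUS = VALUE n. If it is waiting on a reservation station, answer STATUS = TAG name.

STATUS = TAG Mul1

  c1: issue ADD r3<-Add1  regs: r0:3,r1:9,r2:1,r3:Add1
  c2: issue ADD r0<-Add2  regs: r0:Add2,r1:9,r2:1,r3:Add1
  c3: stall  regs: r0:Add2,r1:9,r2:1,r3:Add1
  c4: CDB Add1=12; issue SUB r0<-Add1  regs: r0:Add1,r1:9,r2:1,r3:12
  c5: issue MUL r1<-Mul1  regs: r0:Add1,r1:Mul1,r2:1,r3:12
  c6: issue MUL r1<-Mul2  regs: r0:Add1,r1:Mul2,r2:1,r3:12
  c7: CDB Add2=13; stall  regs: r0:Add1,r1:Mul2,r2:1,r3:12
  c8: stall  regs: r0:Add1,r1:Mul2,r2:1,r3:12
  c9: stall  regs: r0:Add1,r1:Mul2,r2:1,r3:12
  c10: CDB Add1=12; stall  regs: r0:12,r1:Mul2,r2:1,r3:12
  c11: CDB Mul1=81; issue MUL r1<-Mul1  regs: r0:12,r1:Mul1,r2:1,r3:12
  c12: stall  regs: r0:12,r1:Mul1,r2:1,r3:12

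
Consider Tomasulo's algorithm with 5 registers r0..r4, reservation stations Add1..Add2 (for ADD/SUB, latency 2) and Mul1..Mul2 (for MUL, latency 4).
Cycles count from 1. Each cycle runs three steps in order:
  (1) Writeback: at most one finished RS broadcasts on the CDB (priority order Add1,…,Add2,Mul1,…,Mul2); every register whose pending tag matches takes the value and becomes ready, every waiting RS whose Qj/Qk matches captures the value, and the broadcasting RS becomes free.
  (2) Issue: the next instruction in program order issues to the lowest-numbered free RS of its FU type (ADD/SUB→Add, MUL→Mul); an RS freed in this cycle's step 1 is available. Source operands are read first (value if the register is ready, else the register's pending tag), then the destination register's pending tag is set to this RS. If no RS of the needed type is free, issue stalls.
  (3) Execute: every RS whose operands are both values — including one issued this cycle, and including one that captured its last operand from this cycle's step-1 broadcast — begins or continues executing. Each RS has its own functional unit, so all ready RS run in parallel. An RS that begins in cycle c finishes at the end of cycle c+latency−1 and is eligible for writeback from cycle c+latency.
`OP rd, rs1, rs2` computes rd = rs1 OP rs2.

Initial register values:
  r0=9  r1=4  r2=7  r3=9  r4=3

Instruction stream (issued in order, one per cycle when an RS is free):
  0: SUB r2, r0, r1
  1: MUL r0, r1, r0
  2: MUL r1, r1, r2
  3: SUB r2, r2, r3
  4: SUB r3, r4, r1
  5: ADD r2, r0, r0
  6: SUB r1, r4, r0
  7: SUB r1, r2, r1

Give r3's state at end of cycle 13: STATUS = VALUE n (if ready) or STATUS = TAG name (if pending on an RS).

  c1: issue SUB r2<-Add1  regs: r0:9,r1:4,r2:Add1,r3:9,r4:3
  c2: issue MUL r0<-Mul1  regs: r0:Mul1,r1:4,r2:Add1,r3:9,r4:3
  c3: CDB Add1=5; issue MUL r1<-Mul2  regs: r0:Mul1,r1:Mul2,r2:5,r3:9,r4:3
  c4: issue SUB r2<-Add1  regs: r0:Mul1,r1:Mul2,r2:Add1,r3:9,r4:3
  c5: issue SUB r3<-Add2  regs: r0:Mul1,r1:Mul2,r2:Add1,r3:Add2,r4:3
  c6: CDB Add1=-4; issue ADD r2<-Add1  regs: r0:Mul1,r1:Mul2,r2:Add1,r3:Add2,r4:3
  c7: CDB Mul1=36; stall  regs: r0:36,r1:Mul2,r2:Add1,r3:Add2,r4:3
  c8: CDB Mul2=20; stall  regs: r0:36,r1:20,r2:Add1,r3:Add2,r4:3
  c9: CDB Add1=72; issue SUB r1<-Add1  regs: r0:36,r1:Add1,r2:72,r3:Add2,r4:3
  c10: CDB Add2=-17; issue SUB r1<-Add2  regs: r0:36,r1:Add2,r2:72,r3:-17,r4:3
  c11: CDB Add1=-33  regs: r0:36,r1:Add2,r2:72,r3:-17,r4:3
  c12: -  regs: r0:36,r1:Add2,r2:72,r3:-17,r4:3
  c13: CDB Add2=105  regs: r0:36,r1:105,r2:72,r3:-17,r4:3

STATUS = VALUE -17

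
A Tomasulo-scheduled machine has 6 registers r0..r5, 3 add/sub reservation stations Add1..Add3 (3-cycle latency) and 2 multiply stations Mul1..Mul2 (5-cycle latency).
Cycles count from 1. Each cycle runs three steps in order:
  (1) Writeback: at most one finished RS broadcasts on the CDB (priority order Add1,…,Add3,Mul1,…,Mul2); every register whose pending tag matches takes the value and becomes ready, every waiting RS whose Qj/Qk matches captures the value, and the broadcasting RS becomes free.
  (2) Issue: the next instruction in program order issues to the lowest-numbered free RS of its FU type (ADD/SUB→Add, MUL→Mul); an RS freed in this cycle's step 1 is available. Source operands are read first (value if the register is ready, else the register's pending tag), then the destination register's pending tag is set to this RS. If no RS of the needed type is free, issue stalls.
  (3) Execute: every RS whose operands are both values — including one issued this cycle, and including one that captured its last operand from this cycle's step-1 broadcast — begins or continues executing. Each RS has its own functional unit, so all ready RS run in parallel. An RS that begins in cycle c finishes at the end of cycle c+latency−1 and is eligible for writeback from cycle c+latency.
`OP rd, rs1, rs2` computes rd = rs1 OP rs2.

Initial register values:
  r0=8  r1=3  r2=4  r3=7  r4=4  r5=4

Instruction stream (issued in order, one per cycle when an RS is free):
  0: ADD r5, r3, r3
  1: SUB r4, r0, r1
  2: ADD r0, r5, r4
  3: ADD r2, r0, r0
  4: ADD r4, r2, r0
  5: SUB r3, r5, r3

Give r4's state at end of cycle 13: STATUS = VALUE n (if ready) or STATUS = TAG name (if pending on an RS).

STATUS = TAG Add2

c1: issue ADD r5<-Add1 | r0:8,r1:3,r2:4,r3:7,r4:4,r5:Add1
c2: issue SUB r4<-Add2 | r0:8,r1:3,r2:4,r3:7,r4:Add2,r5:Add1
c3: issue ADD r0<-Add3 | r0:Add3,r1:3,r2:4,r3:7,r4:Add2,r5:Add1
c4: CDB Add1=14; issue ADD r2<-Add1 | r0:Add3,r1:3,r2:Add1,r3:7,r4:Add2,r5:14
c5: CDB Add2=5; issue ADD r4<-Add2 | r0:Add3,r1:3,r2:Add1,r3:7,r4:Add2,r5:14
c6: stall | r0:Add3,r1:3,r2:Add1,r3:7,r4:Add2,r5:14
c7: stall | r0:Add3,r1:3,r2:Add1,r3:7,r4:Add2,r5:14
c8: CDB Add3=19; issue SUB r3<-Add3 | r0:19,r1:3,r2:Add1,r3:Add3,r4:Add2,r5:14
c9: - | r0:19,r1:3,r2:Add1,r3:Add3,r4:Add2,r5:14
c10: - | r0:19,r1:3,r2:Add1,r3:Add3,r4:Add2,r5:14
c11: CDB Add1=38 | r0:19,r1:3,r2:38,r3:Add3,r4:Add2,r5:14
c12: CDB Add3=7 | r0:19,r1:3,r2:38,r3:7,r4:Add2,r5:14
c13: - | r0:19,r1:3,r2:38,r3:7,r4:Add2,r5:14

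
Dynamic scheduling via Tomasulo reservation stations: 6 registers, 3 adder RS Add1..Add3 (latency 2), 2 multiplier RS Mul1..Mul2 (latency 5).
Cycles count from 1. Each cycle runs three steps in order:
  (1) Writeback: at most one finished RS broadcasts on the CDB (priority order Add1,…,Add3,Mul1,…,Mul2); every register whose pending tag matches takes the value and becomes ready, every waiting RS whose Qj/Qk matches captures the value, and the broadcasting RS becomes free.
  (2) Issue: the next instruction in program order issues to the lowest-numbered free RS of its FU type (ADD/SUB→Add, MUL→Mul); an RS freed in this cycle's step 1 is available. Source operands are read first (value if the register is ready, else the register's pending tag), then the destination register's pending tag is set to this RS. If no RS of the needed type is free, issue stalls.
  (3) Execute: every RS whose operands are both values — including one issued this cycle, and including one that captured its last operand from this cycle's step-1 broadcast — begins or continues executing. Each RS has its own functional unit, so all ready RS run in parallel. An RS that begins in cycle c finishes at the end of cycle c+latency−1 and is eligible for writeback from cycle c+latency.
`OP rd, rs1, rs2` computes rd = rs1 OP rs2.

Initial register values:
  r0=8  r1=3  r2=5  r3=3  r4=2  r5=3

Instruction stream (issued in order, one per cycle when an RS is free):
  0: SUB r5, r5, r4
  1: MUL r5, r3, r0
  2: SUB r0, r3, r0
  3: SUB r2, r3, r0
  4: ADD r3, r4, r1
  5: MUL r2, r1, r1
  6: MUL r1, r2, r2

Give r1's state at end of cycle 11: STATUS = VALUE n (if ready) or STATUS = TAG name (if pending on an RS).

  c1: issue SUB r5<-Add1  regs: r0:8,r1:3,r2:5,r3:3,r4:2,r5:Add1
  c2: issue MUL r5<-Mul1  regs: r0:8,r1:3,r2:5,r3:3,r4:2,r5:Mul1
  c3: CDB Add1=1; issue SUB r0<-Add1  regs: r0:Add1,r1:3,r2:5,r3:3,r4:2,r5:Mul1
  c4: issue SUB r2<-Add2  regs: r0:Add1,r1:3,r2:Add2,r3:3,r4:2,r5:Mul1
  c5: CDB Add1=-5; issue ADD r3<-Add1  regs: r0:-5,r1:3,r2:Add2,r3:Add1,r4:2,r5:Mul1
  c6: issue MUL r2<-Mul2  regs: r0:-5,r1:3,r2:Mul2,r3:Add1,r4:2,r5:Mul1
  c7: CDB Add1=5; stall  regs: r0:-5,r1:3,r2:Mul2,r3:5,r4:2,r5:Mul1
  c8: CDB Add2=8; stall  regs: r0:-5,r1:3,r2:Mul2,r3:5,r4:2,r5:Mul1
  c9: CDB Mul1=24; issue MUL r1<-Mul1  regs: r0:-5,r1:Mul1,r2:Mul2,r3:5,r4:2,r5:24
  c10: -  regs: r0:-5,r1:Mul1,r2:Mul2,r3:5,r4:2,r5:24
  c11: CDB Mul2=9  regs: r0:-5,r1:Mul1,r2:9,r3:5,r4:2,r5:24

STATUS = TAG Mul1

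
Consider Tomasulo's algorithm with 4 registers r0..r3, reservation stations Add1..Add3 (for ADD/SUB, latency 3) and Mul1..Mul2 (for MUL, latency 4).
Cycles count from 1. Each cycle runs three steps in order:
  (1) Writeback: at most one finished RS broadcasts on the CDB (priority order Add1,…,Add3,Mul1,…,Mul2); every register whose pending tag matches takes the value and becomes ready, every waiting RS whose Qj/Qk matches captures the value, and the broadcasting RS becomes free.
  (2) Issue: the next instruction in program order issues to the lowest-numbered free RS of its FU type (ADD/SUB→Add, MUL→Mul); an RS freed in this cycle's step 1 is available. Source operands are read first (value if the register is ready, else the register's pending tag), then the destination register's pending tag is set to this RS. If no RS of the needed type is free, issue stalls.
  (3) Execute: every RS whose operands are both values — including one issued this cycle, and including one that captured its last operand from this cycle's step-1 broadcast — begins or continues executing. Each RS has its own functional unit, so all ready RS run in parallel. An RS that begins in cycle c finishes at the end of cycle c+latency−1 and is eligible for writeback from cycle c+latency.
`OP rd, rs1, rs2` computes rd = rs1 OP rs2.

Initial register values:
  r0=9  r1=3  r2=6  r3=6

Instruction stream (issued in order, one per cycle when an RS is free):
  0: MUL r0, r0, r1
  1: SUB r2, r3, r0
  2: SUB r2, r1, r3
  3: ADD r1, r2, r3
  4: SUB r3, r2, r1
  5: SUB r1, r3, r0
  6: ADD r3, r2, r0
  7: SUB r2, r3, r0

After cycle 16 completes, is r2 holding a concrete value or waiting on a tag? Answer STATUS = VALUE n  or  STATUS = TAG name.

STATUS = VALUE -3

  c1: issue MUL r0<-Mul1  regs: r0:Mul1,r1:3,r2:6,r3:6
  c2: issue SUB r2<-Add1  regs: r0:Mul1,r1:3,r2:Add1,r3:6
  c3: issue SUB r2<-Add2  regs: r0:Mul1,r1:3,r2:Add2,r3:6
  c4: issue ADD r1<-Add3  regs: r0:Mul1,r1:Add3,r2:Add2,r3:6
  c5: CDB Mul1=27; stall  regs: r0:27,r1:Add3,r2:Add2,r3:6
  c6: CDB Add2=-3; issue SUB r3<-Add2  regs: r0:27,r1:Add3,r2:-3,r3:Add2
  c7: stall  regs: r0:27,r1:Add3,r2:-3,r3:Add2
  c8: CDB Add1=-21; issue SUB r1<-Add1  regs: r0:27,r1:Add1,r2:-3,r3:Add2
  c9: CDB Add3=3; issue ADD r3<-Add3  regs: r0:27,r1:Add1,r2:-3,r3:Add3
  c10: stall  regs: r0:27,r1:Add1,r2:-3,r3:Add3
  c11: stall  regs: r0:27,r1:Add1,r2:-3,r3:Add3
  c12: CDB Add2=-6; issue SUB r2<-Add2  regs: r0:27,r1:Add1,r2:Add2,r3:Add3
  c13: CDB Add3=24  regs: r0:27,r1:Add1,r2:Add2,r3:24
  c14: -  regs: r0:27,r1:Add1,r2:Add2,r3:24
  c15: CDB Add1=-33  regs: r0:27,r1:-33,r2:Add2,r3:24
  c16: CDB Add2=-3  regs: r0:27,r1:-33,r2:-3,r3:24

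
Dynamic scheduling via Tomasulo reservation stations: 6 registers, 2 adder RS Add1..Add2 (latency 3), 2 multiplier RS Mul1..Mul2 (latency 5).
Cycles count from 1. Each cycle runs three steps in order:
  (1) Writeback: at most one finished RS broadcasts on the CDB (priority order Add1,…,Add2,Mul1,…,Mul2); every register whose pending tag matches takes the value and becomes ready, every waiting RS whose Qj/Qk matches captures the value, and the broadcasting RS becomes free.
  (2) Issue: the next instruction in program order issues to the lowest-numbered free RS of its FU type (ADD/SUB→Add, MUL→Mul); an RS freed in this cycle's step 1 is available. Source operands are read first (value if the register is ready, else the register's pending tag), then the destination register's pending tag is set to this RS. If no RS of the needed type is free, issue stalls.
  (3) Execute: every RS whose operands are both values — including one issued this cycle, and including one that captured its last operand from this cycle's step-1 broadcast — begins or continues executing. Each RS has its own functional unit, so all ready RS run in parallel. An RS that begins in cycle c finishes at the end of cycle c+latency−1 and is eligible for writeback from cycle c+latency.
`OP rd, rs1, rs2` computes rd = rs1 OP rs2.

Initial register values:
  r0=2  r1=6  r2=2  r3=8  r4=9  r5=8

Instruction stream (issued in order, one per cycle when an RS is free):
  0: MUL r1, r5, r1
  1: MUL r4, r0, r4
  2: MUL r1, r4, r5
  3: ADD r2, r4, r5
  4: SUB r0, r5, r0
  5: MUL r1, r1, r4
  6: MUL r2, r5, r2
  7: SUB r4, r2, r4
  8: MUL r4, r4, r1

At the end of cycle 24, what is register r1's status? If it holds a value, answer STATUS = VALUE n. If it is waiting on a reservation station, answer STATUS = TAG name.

STATUS = VALUE 2592

c1: issue MUL r1<-Mul1 | r0:2,r1:Mul1,r2:2,r3:8,r4:9,r5:8
c2: issue MUL r4<-Mul2 | r0:2,r1:Mul1,r2:2,r3:8,r4:Mul2,r5:8
c3: stall | r0:2,r1:Mul1,r2:2,r3:8,r4:Mul2,r5:8
c4: stall | r0:2,r1:Mul1,r2:2,r3:8,r4:Mul2,r5:8
c5: stall | r0:2,r1:Mul1,r2:2,r3:8,r4:Mul2,r5:8
c6: CDB Mul1=48; issue MUL r1<-Mul1 | r0:2,r1:Mul1,r2:2,r3:8,r4:Mul2,r5:8
c7: CDB Mul2=18; issue ADD r2<-Add1 | r0:2,r1:Mul1,r2:Add1,r3:8,r4:18,r5:8
c8: issue SUB r0<-Add2 | r0:Add2,r1:Mul1,r2:Add1,r3:8,r4:18,r5:8
c9: issue MUL r1<-Mul2 | r0:Add2,r1:Mul2,r2:Add1,r3:8,r4:18,r5:8
c10: CDB Add1=26; stall | r0:Add2,r1:Mul2,r2:26,r3:8,r4:18,r5:8
c11: CDB Add2=6; stall | r0:6,r1:Mul2,r2:26,r3:8,r4:18,r5:8
c12: CDB Mul1=144; issue MUL r2<-Mul1 | r0:6,r1:Mul2,r2:Mul1,r3:8,r4:18,r5:8
c13: issue SUB r4<-Add1 | r0:6,r1:Mul2,r2:Mul1,r3:8,r4:Add1,r5:8
c14: stall | r0:6,r1:Mul2,r2:Mul1,r3:8,r4:Add1,r5:8
c15: stall | r0:6,r1:Mul2,r2:Mul1,r3:8,r4:Add1,r5:8
c16: stall | r0:6,r1:Mul2,r2:Mul1,r3:8,r4:Add1,r5:8
c17: CDB Mul1=208; issue MUL r4<-Mul1 | r0:6,r1:Mul2,r2:208,r3:8,r4:Mul1,r5:8
c18: CDB Mul2=2592 | r0:6,r1:2592,r2:208,r3:8,r4:Mul1,r5:8
c19: - | r0:6,r1:2592,r2:208,r3:8,r4:Mul1,r5:8
c20: CDB Add1=190 | r0:6,r1:2592,r2:208,r3:8,r4:Mul1,r5:8
c21: - | r0:6,r1:2592,r2:208,r3:8,r4:Mul1,r5:8
c22: - | r0:6,r1:2592,r2:208,r3:8,r4:Mul1,r5:8
c23: - | r0:6,r1:2592,r2:208,r3:8,r4:Mul1,r5:8
c24: - | r0:6,r1:2592,r2:208,r3:8,r4:Mul1,r5:8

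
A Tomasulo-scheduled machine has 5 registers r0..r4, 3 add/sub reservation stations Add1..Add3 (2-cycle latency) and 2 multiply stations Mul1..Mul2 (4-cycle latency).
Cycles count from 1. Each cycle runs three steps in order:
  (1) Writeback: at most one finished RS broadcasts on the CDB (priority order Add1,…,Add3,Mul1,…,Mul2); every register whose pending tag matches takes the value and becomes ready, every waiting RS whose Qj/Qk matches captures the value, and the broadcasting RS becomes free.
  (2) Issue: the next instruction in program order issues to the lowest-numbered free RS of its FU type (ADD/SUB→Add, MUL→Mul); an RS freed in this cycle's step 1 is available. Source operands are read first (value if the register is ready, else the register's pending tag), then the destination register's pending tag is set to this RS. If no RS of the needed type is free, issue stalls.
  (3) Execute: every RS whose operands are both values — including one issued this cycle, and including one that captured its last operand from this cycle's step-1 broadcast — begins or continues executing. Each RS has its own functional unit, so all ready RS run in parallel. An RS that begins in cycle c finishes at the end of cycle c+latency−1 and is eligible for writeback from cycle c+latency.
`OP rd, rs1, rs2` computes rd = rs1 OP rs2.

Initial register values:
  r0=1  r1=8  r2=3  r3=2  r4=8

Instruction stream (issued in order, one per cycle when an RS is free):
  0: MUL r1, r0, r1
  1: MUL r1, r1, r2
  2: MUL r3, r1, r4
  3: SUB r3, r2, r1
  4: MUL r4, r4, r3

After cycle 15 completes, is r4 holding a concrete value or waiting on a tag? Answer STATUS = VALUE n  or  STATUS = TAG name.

  c1: issue MUL r1<-Mul1  regs: r0:1,r1:Mul1,r2:3,r3:2,r4:8
  c2: issue MUL r1<-Mul2  regs: r0:1,r1:Mul2,r2:3,r3:2,r4:8
  c3: stall  regs: r0:1,r1:Mul2,r2:3,r3:2,r4:8
  c4: stall  regs: r0:1,r1:Mul2,r2:3,r3:2,r4:8
  c5: CDB Mul1=8; issue MUL r3<-Mul1  regs: r0:1,r1:Mul2,r2:3,r3:Mul1,r4:8
  c6: issue SUB r3<-Add1  regs: r0:1,r1:Mul2,r2:3,r3:Add1,r4:8
  c7: stall  regs: r0:1,r1:Mul2,r2:3,r3:Add1,r4:8
  c8: stall  regs: r0:1,r1:Mul2,r2:3,r3:Add1,r4:8
  c9: CDB Mul2=24; issue MUL r4<-Mul2  regs: r0:1,r1:24,r2:3,r3:Add1,r4:Mul2
  c10: -  regs: r0:1,r1:24,r2:3,r3:Add1,r4:Mul2
  c11: CDB Add1=-21  regs: r0:1,r1:24,r2:3,r3:-21,r4:Mul2
  c12: -  regs: r0:1,r1:24,r2:3,r3:-21,r4:Mul2
  c13: CDB Mul1=192  regs: r0:1,r1:24,r2:3,r3:-21,r4:Mul2
  c14: -  regs: r0:1,r1:24,r2:3,r3:-21,r4:Mul2
  c15: CDB Mul2=-168  regs: r0:1,r1:24,r2:3,r3:-21,r4:-168

STATUS = VALUE -168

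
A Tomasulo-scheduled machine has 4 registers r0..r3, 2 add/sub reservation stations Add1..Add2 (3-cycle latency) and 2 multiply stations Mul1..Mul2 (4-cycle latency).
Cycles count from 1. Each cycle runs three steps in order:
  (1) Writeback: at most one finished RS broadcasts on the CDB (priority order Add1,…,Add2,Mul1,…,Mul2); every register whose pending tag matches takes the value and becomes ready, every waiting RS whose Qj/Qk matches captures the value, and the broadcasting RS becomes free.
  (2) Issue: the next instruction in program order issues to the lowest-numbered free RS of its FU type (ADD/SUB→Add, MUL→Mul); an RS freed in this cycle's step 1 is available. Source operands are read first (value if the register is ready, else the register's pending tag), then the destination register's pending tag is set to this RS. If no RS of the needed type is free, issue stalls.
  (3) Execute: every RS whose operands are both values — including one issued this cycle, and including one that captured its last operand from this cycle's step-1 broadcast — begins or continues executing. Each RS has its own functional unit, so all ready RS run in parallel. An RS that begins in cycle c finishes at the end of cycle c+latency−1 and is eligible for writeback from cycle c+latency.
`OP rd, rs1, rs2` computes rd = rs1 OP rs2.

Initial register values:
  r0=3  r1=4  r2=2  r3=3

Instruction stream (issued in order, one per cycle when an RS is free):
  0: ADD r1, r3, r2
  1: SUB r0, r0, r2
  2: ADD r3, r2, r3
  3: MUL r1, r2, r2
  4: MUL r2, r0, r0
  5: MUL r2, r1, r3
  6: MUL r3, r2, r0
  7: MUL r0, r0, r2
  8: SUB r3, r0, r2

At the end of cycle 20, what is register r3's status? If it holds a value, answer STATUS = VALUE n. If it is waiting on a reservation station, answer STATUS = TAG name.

STATUS = VALUE 0

cycle 1: issue ADD r1<-Add1 // r0:3,r1:Add1,r2:2,r3:3
cycle 2: issue SUB r0<-Add2 // r0:Add2,r1:Add1,r2:2,r3:3
cycle 3: stall // r0:Add2,r1:Add1,r2:2,r3:3
cycle 4: CDB Add1=5; issue ADD r3<-Add1 // r0:Add2,r1:5,r2:2,r3:Add1
cycle 5: CDB Add2=1; issue MUL r1<-Mul1 // r0:1,r1:Mul1,r2:2,r3:Add1
cycle 6: issue MUL r2<-Mul2 // r0:1,r1:Mul1,r2:Mul2,r3:Add1
cycle 7: CDB Add1=5; stall // r0:1,r1:Mul1,r2:Mul2,r3:5
cycle 8: stall // r0:1,r1:Mul1,r2:Mul2,r3:5
cycle 9: CDB Mul1=4; issue MUL r2<-Mul1 // r0:1,r1:4,r2:Mul1,r3:5
cycle 10: CDB Mul2=1; issue MUL r3<-Mul2 // r0:1,r1:4,r2:Mul1,r3:Mul2
cycle 11: stall // r0:1,r1:4,r2:Mul1,r3:Mul2
cycle 12: stall // r0:1,r1:4,r2:Mul1,r3:Mul2
cycle 13: CDB Mul1=20; issue MUL r0<-Mul1 // r0:Mul1,r1:4,r2:20,r3:Mul2
cycle 14: issue SUB r3<-Add1 // r0:Mul1,r1:4,r2:20,r3:Add1
cycle 15: - // r0:Mul1,r1:4,r2:20,r3:Add1
cycle 16: - // r0:Mul1,r1:4,r2:20,r3:Add1
cycle 17: CDB Mul1=20 // r0:20,r1:4,r2:20,r3:Add1
cycle 18: CDB Mul2=20 // r0:20,r1:4,r2:20,r3:Add1
cycle 19: - // r0:20,r1:4,r2:20,r3:Add1
cycle 20: CDB Add1=0 // r0:20,r1:4,r2:20,r3:0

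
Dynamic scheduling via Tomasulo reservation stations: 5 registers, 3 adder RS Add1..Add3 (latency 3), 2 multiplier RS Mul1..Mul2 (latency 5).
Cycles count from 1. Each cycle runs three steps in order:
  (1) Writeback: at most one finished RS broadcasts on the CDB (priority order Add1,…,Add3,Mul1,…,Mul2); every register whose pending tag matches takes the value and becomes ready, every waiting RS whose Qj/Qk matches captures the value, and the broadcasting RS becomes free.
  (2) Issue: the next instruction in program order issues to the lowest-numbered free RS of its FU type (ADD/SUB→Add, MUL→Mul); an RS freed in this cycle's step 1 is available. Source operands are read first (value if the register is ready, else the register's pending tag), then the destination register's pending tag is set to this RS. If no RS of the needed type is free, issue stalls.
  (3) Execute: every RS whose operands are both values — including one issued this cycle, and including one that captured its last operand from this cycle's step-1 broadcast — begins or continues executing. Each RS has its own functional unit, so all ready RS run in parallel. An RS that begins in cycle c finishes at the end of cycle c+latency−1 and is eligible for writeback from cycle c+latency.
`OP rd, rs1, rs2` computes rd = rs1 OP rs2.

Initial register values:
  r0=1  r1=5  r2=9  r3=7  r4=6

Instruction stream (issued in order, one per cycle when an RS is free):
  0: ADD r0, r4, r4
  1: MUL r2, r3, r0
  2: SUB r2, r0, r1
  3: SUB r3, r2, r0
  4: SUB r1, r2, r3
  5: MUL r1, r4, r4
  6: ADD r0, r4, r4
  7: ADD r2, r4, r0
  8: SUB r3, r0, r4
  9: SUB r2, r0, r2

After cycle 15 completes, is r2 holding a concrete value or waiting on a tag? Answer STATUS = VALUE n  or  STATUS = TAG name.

STATUS = TAG Add3

c1: issue ADD r0<-Add1 | r0:Add1,r1:5,r2:9,r3:7,r4:6
c2: issue MUL r2<-Mul1 | r0:Add1,r1:5,r2:Mul1,r3:7,r4:6
c3: issue SUB r2<-Add2 | r0:Add1,r1:5,r2:Add2,r3:7,r4:6
c4: CDB Add1=12; issue SUB r3<-Add1 | r0:12,r1:5,r2:Add2,r3:Add1,r4:6
c5: issue SUB r1<-Add3 | r0:12,r1:Add3,r2:Add2,r3:Add1,r4:6
c6: issue MUL r1<-Mul2 | r0:12,r1:Mul2,r2:Add2,r3:Add1,r4:6
c7: CDB Add2=7; issue ADD r0<-Add2 | r0:Add2,r1:Mul2,r2:7,r3:Add1,r4:6
c8: stall | r0:Add2,r1:Mul2,r2:7,r3:Add1,r4:6
c9: CDB Mul1=84; stall | r0:Add2,r1:Mul2,r2:7,r3:Add1,r4:6
c10: CDB Add1=-5; issue ADD r2<-Add1 | r0:Add2,r1:Mul2,r2:Add1,r3:-5,r4:6
c11: CDB Add2=12; issue SUB r3<-Add2 | r0:12,r1:Mul2,r2:Add1,r3:Add2,r4:6
c12: CDB Mul2=36; stall | r0:12,r1:36,r2:Add1,r3:Add2,r4:6
c13: CDB Add3=12; issue SUB r2<-Add3 | r0:12,r1:36,r2:Add3,r3:Add2,r4:6
c14: CDB Add1=18 | r0:12,r1:36,r2:Add3,r3:Add2,r4:6
c15: CDB Add2=6 | r0:12,r1:36,r2:Add3,r3:6,r4:6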